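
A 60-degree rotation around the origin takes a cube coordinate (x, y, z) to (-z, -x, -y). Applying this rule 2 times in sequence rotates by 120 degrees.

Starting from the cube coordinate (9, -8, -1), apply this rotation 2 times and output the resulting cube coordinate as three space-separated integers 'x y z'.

Start: (9, -8, -1)
Step 1: (9, -8, -1) -> (-(-1), -(9), -(-8)) = (1, -9, 8)
Step 2: (1, -9, 8) -> (-(8), -(1), -(-9)) = (-8, -1, 9)

Answer: -8 -1 9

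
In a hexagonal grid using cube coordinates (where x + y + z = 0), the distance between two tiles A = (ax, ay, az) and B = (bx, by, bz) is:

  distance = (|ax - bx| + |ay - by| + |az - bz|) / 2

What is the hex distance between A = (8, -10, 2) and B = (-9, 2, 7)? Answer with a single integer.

Answer: 17

Derivation:
|ax - bx| = |8 - (-9)| = 17
|ay - by| = |-10 - 2| = 12
|az - bz| = |2 - 7| = 5
distance = (17 + 12 + 5) / 2 = 34 / 2 = 17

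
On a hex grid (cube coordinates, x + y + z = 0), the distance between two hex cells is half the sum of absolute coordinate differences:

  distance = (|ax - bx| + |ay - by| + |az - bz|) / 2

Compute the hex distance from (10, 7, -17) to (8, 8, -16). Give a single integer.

Answer: 2

Derivation:
|ax - bx| = |10 - 8| = 2
|ay - by| = |7 - 8| = 1
|az - bz| = |-17 - (-16)| = 1
distance = (2 + 1 + 1) / 2 = 4 / 2 = 2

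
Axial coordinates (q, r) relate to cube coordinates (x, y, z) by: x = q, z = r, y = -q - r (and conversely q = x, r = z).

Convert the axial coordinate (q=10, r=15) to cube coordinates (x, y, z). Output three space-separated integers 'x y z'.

x = q = 10
z = r = 15
y = -x - z = -(10) - (15) = -25

Answer: 10 -25 15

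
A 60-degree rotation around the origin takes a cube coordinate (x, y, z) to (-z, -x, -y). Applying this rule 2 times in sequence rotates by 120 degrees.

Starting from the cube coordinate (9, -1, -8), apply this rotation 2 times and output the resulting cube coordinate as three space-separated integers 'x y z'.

Start: (9, -1, -8)
Step 1: (9, -1, -8) -> (-(-8), -(9), -(-1)) = (8, -9, 1)
Step 2: (8, -9, 1) -> (-(1), -(8), -(-9)) = (-1, -8, 9)

Answer: -1 -8 9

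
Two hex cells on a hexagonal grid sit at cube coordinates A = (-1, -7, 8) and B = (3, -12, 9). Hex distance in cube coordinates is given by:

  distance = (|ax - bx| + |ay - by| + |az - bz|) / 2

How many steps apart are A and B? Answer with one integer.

|ax - bx| = |-1 - 3| = 4
|ay - by| = |-7 - (-12)| = 5
|az - bz| = |8 - 9| = 1
distance = (4 + 5 + 1) / 2 = 10 / 2 = 5

Answer: 5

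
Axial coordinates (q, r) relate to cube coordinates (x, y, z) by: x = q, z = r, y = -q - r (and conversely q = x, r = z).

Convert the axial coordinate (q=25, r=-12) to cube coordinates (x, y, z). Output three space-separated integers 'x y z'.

Answer: 25 -13 -12

Derivation:
x = q = 25
z = r = -12
y = -x - z = -(25) - (-12) = -13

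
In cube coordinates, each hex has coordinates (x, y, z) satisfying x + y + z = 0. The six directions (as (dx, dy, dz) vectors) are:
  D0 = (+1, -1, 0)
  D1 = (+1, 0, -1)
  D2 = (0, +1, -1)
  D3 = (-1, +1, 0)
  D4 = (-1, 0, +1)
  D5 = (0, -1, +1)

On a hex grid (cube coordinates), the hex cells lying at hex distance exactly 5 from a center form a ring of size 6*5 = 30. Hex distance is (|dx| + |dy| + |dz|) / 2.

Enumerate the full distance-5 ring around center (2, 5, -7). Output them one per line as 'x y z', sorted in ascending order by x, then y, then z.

Answer: -3 5 -2
-3 6 -3
-3 7 -4
-3 8 -5
-3 9 -6
-3 10 -7
-2 4 -2
-2 10 -8
-1 3 -2
-1 10 -9
0 2 -2
0 10 -10
1 1 -2
1 10 -11
2 0 -2
2 10 -12
3 0 -3
3 9 -12
4 0 -4
4 8 -12
5 0 -5
5 7 -12
6 0 -6
6 6 -12
7 0 -7
7 1 -8
7 2 -9
7 3 -10
7 4 -11
7 5 -12

Derivation:
Walk ring at distance 5 from (2, 5, -7):
Start at center + D4*5 = (-3, 5, -2)
  hex 0: (-3, 5, -2)
  hex 1: (-2, 4, -2)
  hex 2: (-1, 3, -2)
  hex 3: (0, 2, -2)
  hex 4: (1, 1, -2)
  hex 5: (2, 0, -2)
  hex 6: (3, 0, -3)
  hex 7: (4, 0, -4)
  hex 8: (5, 0, -5)
  hex 9: (6, 0, -6)
  hex 10: (7, 0, -7)
  hex 11: (7, 1, -8)
  hex 12: (7, 2, -9)
  hex 13: (7, 3, -10)
  hex 14: (7, 4, -11)
  hex 15: (7, 5, -12)
  hex 16: (6, 6, -12)
  hex 17: (5, 7, -12)
  hex 18: (4, 8, -12)
  hex 19: (3, 9, -12)
  hex 20: (2, 10, -12)
  hex 21: (1, 10, -11)
  hex 22: (0, 10, -10)
  hex 23: (-1, 10, -9)
  hex 24: (-2, 10, -8)
  hex 25: (-3, 10, -7)
  hex 26: (-3, 9, -6)
  hex 27: (-3, 8, -5)
  hex 28: (-3, 7, -4)
  hex 29: (-3, 6, -3)
Sorted: 30 hexes.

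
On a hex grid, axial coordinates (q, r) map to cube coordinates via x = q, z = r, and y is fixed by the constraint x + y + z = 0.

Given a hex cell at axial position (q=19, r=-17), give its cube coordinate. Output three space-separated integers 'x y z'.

x = q = 19
z = r = -17
y = -x - z = -(19) - (-17) = -2

Answer: 19 -2 -17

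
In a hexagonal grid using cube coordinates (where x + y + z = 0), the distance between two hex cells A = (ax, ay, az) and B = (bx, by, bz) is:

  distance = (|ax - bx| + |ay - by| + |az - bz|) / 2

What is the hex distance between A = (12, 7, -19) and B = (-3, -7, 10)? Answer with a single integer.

Answer: 29

Derivation:
|ax - bx| = |12 - (-3)| = 15
|ay - by| = |7 - (-7)| = 14
|az - bz| = |-19 - 10| = 29
distance = (15 + 14 + 29) / 2 = 58 / 2 = 29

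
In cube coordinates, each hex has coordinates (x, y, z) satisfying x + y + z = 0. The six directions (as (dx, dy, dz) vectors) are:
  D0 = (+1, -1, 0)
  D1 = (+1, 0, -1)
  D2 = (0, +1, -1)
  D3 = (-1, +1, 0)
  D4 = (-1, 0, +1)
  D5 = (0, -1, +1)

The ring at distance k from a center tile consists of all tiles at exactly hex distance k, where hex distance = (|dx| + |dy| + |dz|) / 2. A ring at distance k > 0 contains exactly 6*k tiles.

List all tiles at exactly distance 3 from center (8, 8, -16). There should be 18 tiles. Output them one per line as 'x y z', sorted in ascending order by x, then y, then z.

Answer: 5 8 -13
5 9 -14
5 10 -15
5 11 -16
6 7 -13
6 11 -17
7 6 -13
7 11 -18
8 5 -13
8 11 -19
9 5 -14
9 10 -19
10 5 -15
10 9 -19
11 5 -16
11 6 -17
11 7 -18
11 8 -19

Derivation:
Walk ring at distance 3 from (8, 8, -16):
Start at center + D4*3 = (5, 8, -13)
  hex 0: (5, 8, -13)
  hex 1: (6, 7, -13)
  hex 2: (7, 6, -13)
  hex 3: (8, 5, -13)
  hex 4: (9, 5, -14)
  hex 5: (10, 5, -15)
  hex 6: (11, 5, -16)
  hex 7: (11, 6, -17)
  hex 8: (11, 7, -18)
  hex 9: (11, 8, -19)
  hex 10: (10, 9, -19)
  hex 11: (9, 10, -19)
  hex 12: (8, 11, -19)
  hex 13: (7, 11, -18)
  hex 14: (6, 11, -17)
  hex 15: (5, 11, -16)
  hex 16: (5, 10, -15)
  hex 17: (5, 9, -14)
Sorted: 18 hexes.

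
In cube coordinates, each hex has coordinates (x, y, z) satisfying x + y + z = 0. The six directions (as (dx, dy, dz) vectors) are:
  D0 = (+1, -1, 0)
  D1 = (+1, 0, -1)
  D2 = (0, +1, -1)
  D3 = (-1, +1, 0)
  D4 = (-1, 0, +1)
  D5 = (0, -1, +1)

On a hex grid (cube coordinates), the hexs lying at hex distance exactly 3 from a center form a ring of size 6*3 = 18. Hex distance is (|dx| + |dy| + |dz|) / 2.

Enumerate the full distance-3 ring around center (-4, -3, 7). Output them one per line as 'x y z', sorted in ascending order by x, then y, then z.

Answer: -7 -3 10
-7 -2 9
-7 -1 8
-7 0 7
-6 -4 10
-6 0 6
-5 -5 10
-5 0 5
-4 -6 10
-4 0 4
-3 -6 9
-3 -1 4
-2 -6 8
-2 -2 4
-1 -6 7
-1 -5 6
-1 -4 5
-1 -3 4

Derivation:
Walk ring at distance 3 from (-4, -3, 7):
Start at center + D4*3 = (-7, -3, 10)
  hex 0: (-7, -3, 10)
  hex 1: (-6, -4, 10)
  hex 2: (-5, -5, 10)
  hex 3: (-4, -6, 10)
  hex 4: (-3, -6, 9)
  hex 5: (-2, -6, 8)
  hex 6: (-1, -6, 7)
  hex 7: (-1, -5, 6)
  hex 8: (-1, -4, 5)
  hex 9: (-1, -3, 4)
  hex 10: (-2, -2, 4)
  hex 11: (-3, -1, 4)
  hex 12: (-4, 0, 4)
  hex 13: (-5, 0, 5)
  hex 14: (-6, 0, 6)
  hex 15: (-7, 0, 7)
  hex 16: (-7, -1, 8)
  hex 17: (-7, -2, 9)
Sorted: 18 hexes.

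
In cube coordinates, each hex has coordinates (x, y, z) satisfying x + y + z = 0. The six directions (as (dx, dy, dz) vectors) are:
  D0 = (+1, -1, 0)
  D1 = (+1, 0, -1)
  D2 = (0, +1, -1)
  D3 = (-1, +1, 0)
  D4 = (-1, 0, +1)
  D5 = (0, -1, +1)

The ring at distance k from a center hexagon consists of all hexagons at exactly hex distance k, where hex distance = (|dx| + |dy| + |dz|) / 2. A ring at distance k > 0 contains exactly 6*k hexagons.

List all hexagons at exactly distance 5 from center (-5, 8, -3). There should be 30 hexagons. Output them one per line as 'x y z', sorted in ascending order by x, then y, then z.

Answer: -10 8 2
-10 9 1
-10 10 0
-10 11 -1
-10 12 -2
-10 13 -3
-9 7 2
-9 13 -4
-8 6 2
-8 13 -5
-7 5 2
-7 13 -6
-6 4 2
-6 13 -7
-5 3 2
-5 13 -8
-4 3 1
-4 12 -8
-3 3 0
-3 11 -8
-2 3 -1
-2 10 -8
-1 3 -2
-1 9 -8
0 3 -3
0 4 -4
0 5 -5
0 6 -6
0 7 -7
0 8 -8

Derivation:
Walk ring at distance 5 from (-5, 8, -3):
Start at center + D4*5 = (-10, 8, 2)
  hex 0: (-10, 8, 2)
  hex 1: (-9, 7, 2)
  hex 2: (-8, 6, 2)
  hex 3: (-7, 5, 2)
  hex 4: (-6, 4, 2)
  hex 5: (-5, 3, 2)
  hex 6: (-4, 3, 1)
  hex 7: (-3, 3, 0)
  hex 8: (-2, 3, -1)
  hex 9: (-1, 3, -2)
  hex 10: (0, 3, -3)
  hex 11: (0, 4, -4)
  hex 12: (0, 5, -5)
  hex 13: (0, 6, -6)
  hex 14: (0, 7, -7)
  hex 15: (0, 8, -8)
  hex 16: (-1, 9, -8)
  hex 17: (-2, 10, -8)
  hex 18: (-3, 11, -8)
  hex 19: (-4, 12, -8)
  hex 20: (-5, 13, -8)
  hex 21: (-6, 13, -7)
  hex 22: (-7, 13, -6)
  hex 23: (-8, 13, -5)
  hex 24: (-9, 13, -4)
  hex 25: (-10, 13, -3)
  hex 26: (-10, 12, -2)
  hex 27: (-10, 11, -1)
  hex 28: (-10, 10, 0)
  hex 29: (-10, 9, 1)
Sorted: 30 hexes.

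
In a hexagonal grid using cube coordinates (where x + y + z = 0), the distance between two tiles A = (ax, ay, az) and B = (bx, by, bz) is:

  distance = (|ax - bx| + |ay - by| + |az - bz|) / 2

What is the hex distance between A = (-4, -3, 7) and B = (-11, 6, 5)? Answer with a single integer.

Answer: 9

Derivation:
|ax - bx| = |-4 - (-11)| = 7
|ay - by| = |-3 - 6| = 9
|az - bz| = |7 - 5| = 2
distance = (7 + 9 + 2) / 2 = 18 / 2 = 9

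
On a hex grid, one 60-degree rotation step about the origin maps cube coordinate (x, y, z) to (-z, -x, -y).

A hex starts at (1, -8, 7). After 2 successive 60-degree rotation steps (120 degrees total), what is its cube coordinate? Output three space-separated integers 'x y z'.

Answer: -8 7 1

Derivation:
Start: (1, -8, 7)
Step 1: (1, -8, 7) -> (-(7), -(1), -(-8)) = (-7, -1, 8)
Step 2: (-7, -1, 8) -> (-(8), -(-7), -(-1)) = (-8, 7, 1)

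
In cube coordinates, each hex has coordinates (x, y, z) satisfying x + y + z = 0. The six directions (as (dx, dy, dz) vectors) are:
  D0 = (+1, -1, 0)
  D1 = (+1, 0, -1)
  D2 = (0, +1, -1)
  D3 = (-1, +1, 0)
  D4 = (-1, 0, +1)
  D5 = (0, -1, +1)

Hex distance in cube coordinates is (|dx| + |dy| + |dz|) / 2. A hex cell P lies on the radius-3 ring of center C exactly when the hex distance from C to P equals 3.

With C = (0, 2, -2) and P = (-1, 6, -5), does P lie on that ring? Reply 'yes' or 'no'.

|px - cx| = |-1 - 0| = 1
|py - cy| = |6 - 2| = 4
|pz - cz| = |-5 - (-2)| = 3
distance = (1+4+3)/2 = 8/2 = 4
radius = 3; distance != radius -> no

Answer: no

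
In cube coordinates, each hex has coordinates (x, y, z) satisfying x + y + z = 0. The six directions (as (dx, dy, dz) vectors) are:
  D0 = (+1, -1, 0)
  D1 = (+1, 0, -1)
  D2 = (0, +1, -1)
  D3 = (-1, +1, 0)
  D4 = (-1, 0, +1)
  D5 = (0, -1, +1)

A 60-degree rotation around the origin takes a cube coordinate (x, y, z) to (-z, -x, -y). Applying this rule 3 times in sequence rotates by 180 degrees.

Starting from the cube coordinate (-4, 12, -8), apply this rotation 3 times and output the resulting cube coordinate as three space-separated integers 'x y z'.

Start: (-4, 12, -8)
Step 1: (-4, 12, -8) -> (-(-8), -(-4), -(12)) = (8, 4, -12)
Step 2: (8, 4, -12) -> (-(-12), -(8), -(4)) = (12, -8, -4)
Step 3: (12, -8, -4) -> (-(-4), -(12), -(-8)) = (4, -12, 8)

Answer: 4 -12 8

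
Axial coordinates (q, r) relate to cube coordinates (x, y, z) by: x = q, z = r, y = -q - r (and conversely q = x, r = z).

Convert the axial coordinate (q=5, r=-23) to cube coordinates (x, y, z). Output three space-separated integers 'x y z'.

Answer: 5 18 -23

Derivation:
x = q = 5
z = r = -23
y = -x - z = -(5) - (-23) = 18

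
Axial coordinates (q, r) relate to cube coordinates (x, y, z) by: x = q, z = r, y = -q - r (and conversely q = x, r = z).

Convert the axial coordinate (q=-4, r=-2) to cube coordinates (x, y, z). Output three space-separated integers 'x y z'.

x = q = -4
z = r = -2
y = -x - z = -(-4) - (-2) = 6

Answer: -4 6 -2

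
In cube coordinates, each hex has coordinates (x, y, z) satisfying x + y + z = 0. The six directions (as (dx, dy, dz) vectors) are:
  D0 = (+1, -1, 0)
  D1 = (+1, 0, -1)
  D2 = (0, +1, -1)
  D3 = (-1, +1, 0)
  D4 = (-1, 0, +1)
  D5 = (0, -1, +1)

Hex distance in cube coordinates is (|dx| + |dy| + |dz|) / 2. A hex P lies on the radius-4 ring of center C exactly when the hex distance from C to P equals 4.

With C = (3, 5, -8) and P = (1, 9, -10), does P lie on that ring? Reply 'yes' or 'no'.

|px - cx| = |1 - 3| = 2
|py - cy| = |9 - 5| = 4
|pz - cz| = |-10 - (-8)| = 2
distance = (2+4+2)/2 = 8/2 = 4
radius = 4; distance == radius -> yes

Answer: yes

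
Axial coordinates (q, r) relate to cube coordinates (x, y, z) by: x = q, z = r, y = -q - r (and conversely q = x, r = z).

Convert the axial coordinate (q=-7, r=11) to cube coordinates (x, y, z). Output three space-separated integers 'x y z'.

Answer: -7 -4 11

Derivation:
x = q = -7
z = r = 11
y = -x - z = -(-7) - (11) = -4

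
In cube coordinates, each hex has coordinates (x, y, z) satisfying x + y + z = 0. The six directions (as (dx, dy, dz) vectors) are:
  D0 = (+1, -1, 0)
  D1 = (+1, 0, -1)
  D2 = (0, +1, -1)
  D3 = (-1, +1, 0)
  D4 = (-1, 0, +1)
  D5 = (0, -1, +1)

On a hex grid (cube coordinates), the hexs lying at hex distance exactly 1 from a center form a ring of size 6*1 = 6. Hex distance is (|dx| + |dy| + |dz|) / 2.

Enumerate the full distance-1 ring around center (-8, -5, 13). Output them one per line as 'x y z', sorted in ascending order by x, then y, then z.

Walk ring at distance 1 from (-8, -5, 13):
Start at center + D4*1 = (-9, -5, 14)
  hex 0: (-9, -5, 14)
  hex 1: (-8, -6, 14)
  hex 2: (-7, -6, 13)
  hex 3: (-7, -5, 12)
  hex 4: (-8, -4, 12)
  hex 5: (-9, -4, 13)
Sorted: 6 hexes.

Answer: -9 -5 14
-9 -4 13
-8 -6 14
-8 -4 12
-7 -6 13
-7 -5 12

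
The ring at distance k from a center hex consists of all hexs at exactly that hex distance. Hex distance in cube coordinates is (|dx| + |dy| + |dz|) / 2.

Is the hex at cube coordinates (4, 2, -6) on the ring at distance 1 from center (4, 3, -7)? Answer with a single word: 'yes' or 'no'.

Answer: yes

Derivation:
|px - cx| = |4 - 4| = 0
|py - cy| = |2 - 3| = 1
|pz - cz| = |-6 - (-7)| = 1
distance = (0+1+1)/2 = 2/2 = 1
radius = 1; distance == radius -> yes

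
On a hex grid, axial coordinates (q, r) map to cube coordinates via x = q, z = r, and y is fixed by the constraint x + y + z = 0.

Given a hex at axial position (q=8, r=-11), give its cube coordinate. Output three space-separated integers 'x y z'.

x = q = 8
z = r = -11
y = -x - z = -(8) - (-11) = 3

Answer: 8 3 -11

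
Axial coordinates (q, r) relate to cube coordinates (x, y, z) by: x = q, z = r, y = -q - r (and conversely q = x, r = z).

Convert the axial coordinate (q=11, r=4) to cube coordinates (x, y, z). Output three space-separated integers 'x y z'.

Answer: 11 -15 4

Derivation:
x = q = 11
z = r = 4
y = -x - z = -(11) - (4) = -15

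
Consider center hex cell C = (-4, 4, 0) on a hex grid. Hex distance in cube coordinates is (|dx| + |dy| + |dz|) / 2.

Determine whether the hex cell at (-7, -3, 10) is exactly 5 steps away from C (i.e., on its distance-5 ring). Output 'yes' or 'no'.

|px - cx| = |-7 - (-4)| = 3
|py - cy| = |-3 - 4| = 7
|pz - cz| = |10 - 0| = 10
distance = (3+7+10)/2 = 20/2 = 10
radius = 5; distance != radius -> no

Answer: no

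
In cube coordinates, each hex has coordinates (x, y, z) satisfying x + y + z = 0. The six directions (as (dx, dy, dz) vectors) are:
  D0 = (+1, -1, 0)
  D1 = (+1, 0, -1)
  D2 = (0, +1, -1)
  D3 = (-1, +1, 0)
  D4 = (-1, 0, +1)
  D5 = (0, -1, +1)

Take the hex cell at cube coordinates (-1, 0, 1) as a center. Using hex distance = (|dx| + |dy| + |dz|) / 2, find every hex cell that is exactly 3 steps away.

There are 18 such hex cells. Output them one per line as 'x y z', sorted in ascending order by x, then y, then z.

Answer: -4 0 4
-4 1 3
-4 2 2
-4 3 1
-3 -1 4
-3 3 0
-2 -2 4
-2 3 -1
-1 -3 4
-1 3 -2
0 -3 3
0 2 -2
1 -3 2
1 1 -2
2 -3 1
2 -2 0
2 -1 -1
2 0 -2

Derivation:
Walk ring at distance 3 from (-1, 0, 1):
Start at center + D4*3 = (-4, 0, 4)
  hex 0: (-4, 0, 4)
  hex 1: (-3, -1, 4)
  hex 2: (-2, -2, 4)
  hex 3: (-1, -3, 4)
  hex 4: (0, -3, 3)
  hex 5: (1, -3, 2)
  hex 6: (2, -3, 1)
  hex 7: (2, -2, 0)
  hex 8: (2, -1, -1)
  hex 9: (2, 0, -2)
  hex 10: (1, 1, -2)
  hex 11: (0, 2, -2)
  hex 12: (-1, 3, -2)
  hex 13: (-2, 3, -1)
  hex 14: (-3, 3, 0)
  hex 15: (-4, 3, 1)
  hex 16: (-4, 2, 2)
  hex 17: (-4, 1, 3)
Sorted: 18 hexes.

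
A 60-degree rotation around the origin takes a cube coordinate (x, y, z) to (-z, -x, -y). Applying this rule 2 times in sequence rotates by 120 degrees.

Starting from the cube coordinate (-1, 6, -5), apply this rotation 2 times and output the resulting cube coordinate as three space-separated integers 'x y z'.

Answer: 6 -5 -1

Derivation:
Start: (-1, 6, -5)
Step 1: (-1, 6, -5) -> (-(-5), -(-1), -(6)) = (5, 1, -6)
Step 2: (5, 1, -6) -> (-(-6), -(5), -(1)) = (6, -5, -1)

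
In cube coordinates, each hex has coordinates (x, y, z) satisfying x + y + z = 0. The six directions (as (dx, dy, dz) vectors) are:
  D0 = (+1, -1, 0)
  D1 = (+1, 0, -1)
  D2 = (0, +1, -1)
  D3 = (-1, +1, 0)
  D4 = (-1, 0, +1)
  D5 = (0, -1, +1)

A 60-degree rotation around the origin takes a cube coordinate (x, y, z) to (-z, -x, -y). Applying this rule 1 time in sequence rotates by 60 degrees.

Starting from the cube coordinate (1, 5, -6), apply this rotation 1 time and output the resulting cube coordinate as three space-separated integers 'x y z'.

Answer: 6 -1 -5

Derivation:
Start: (1, 5, -6)
Step 1: (1, 5, -6) -> (-(-6), -(1), -(5)) = (6, -1, -5)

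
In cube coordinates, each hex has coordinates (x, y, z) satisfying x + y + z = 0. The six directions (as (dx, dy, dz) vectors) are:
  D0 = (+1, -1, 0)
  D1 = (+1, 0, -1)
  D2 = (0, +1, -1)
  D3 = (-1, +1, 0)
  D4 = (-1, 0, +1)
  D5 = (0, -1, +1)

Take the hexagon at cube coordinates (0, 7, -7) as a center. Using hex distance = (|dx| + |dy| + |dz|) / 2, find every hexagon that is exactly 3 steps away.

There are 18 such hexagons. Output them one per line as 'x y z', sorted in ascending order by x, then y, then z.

Walk ring at distance 3 from (0, 7, -7):
Start at center + D4*3 = (-3, 7, -4)
  hex 0: (-3, 7, -4)
  hex 1: (-2, 6, -4)
  hex 2: (-1, 5, -4)
  hex 3: (0, 4, -4)
  hex 4: (1, 4, -5)
  hex 5: (2, 4, -6)
  hex 6: (3, 4, -7)
  hex 7: (3, 5, -8)
  hex 8: (3, 6, -9)
  hex 9: (3, 7, -10)
  hex 10: (2, 8, -10)
  hex 11: (1, 9, -10)
  hex 12: (0, 10, -10)
  hex 13: (-1, 10, -9)
  hex 14: (-2, 10, -8)
  hex 15: (-3, 10, -7)
  hex 16: (-3, 9, -6)
  hex 17: (-3, 8, -5)
Sorted: 18 hexes.

Answer: -3 7 -4
-3 8 -5
-3 9 -6
-3 10 -7
-2 6 -4
-2 10 -8
-1 5 -4
-1 10 -9
0 4 -4
0 10 -10
1 4 -5
1 9 -10
2 4 -6
2 8 -10
3 4 -7
3 5 -8
3 6 -9
3 7 -10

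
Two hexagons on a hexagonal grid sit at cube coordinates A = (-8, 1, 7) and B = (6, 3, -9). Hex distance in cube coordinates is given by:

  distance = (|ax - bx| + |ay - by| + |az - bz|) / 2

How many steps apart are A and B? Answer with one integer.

Answer: 16

Derivation:
|ax - bx| = |-8 - 6| = 14
|ay - by| = |1 - 3| = 2
|az - bz| = |7 - (-9)| = 16
distance = (14 + 2 + 16) / 2 = 32 / 2 = 16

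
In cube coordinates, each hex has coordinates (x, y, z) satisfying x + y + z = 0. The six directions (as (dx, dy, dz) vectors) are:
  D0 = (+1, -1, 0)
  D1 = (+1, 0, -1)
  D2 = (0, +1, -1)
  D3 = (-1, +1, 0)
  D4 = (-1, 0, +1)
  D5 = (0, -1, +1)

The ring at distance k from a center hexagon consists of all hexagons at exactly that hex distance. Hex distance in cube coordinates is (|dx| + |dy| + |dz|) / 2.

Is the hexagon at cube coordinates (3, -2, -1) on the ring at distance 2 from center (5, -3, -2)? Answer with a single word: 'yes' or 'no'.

|px - cx| = |3 - 5| = 2
|py - cy| = |-2 - (-3)| = 1
|pz - cz| = |-1 - (-2)| = 1
distance = (2+1+1)/2 = 4/2 = 2
radius = 2; distance == radius -> yes

Answer: yes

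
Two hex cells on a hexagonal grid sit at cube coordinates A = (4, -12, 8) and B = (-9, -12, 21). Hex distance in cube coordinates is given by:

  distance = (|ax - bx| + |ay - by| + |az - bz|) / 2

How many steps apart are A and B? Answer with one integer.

Answer: 13

Derivation:
|ax - bx| = |4 - (-9)| = 13
|ay - by| = |-12 - (-12)| = 0
|az - bz| = |8 - 21| = 13
distance = (13 + 0 + 13) / 2 = 26 / 2 = 13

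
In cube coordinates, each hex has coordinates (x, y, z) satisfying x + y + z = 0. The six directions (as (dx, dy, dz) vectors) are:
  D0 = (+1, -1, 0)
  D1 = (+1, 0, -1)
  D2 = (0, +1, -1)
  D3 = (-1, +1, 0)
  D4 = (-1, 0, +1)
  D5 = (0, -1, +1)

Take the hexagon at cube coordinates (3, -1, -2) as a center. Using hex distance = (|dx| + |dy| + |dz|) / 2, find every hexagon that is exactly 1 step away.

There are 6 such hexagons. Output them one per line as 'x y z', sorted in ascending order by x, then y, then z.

Walk ring at distance 1 from (3, -1, -2):
Start at center + D4*1 = (2, -1, -1)
  hex 0: (2, -1, -1)
  hex 1: (3, -2, -1)
  hex 2: (4, -2, -2)
  hex 3: (4, -1, -3)
  hex 4: (3, 0, -3)
  hex 5: (2, 0, -2)
Sorted: 6 hexes.

Answer: 2 -1 -1
2 0 -2
3 -2 -1
3 0 -3
4 -2 -2
4 -1 -3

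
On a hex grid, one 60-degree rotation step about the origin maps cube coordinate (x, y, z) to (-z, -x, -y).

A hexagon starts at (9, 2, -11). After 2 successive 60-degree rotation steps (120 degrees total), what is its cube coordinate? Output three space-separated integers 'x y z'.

Answer: 2 -11 9

Derivation:
Start: (9, 2, -11)
Step 1: (9, 2, -11) -> (-(-11), -(9), -(2)) = (11, -9, -2)
Step 2: (11, -9, -2) -> (-(-2), -(11), -(-9)) = (2, -11, 9)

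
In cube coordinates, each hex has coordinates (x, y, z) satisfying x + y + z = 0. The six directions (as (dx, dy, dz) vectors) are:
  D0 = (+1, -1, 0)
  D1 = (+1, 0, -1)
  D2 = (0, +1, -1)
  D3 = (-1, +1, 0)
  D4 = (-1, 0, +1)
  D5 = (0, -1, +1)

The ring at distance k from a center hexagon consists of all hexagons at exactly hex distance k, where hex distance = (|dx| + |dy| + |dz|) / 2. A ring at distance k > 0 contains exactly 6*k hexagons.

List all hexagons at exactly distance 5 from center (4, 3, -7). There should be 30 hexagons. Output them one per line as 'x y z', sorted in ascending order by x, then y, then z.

Answer: -1 3 -2
-1 4 -3
-1 5 -4
-1 6 -5
-1 7 -6
-1 8 -7
0 2 -2
0 8 -8
1 1 -2
1 8 -9
2 0 -2
2 8 -10
3 -1 -2
3 8 -11
4 -2 -2
4 8 -12
5 -2 -3
5 7 -12
6 -2 -4
6 6 -12
7 -2 -5
7 5 -12
8 -2 -6
8 4 -12
9 -2 -7
9 -1 -8
9 0 -9
9 1 -10
9 2 -11
9 3 -12

Derivation:
Walk ring at distance 5 from (4, 3, -7):
Start at center + D4*5 = (-1, 3, -2)
  hex 0: (-1, 3, -2)
  hex 1: (0, 2, -2)
  hex 2: (1, 1, -2)
  hex 3: (2, 0, -2)
  hex 4: (3, -1, -2)
  hex 5: (4, -2, -2)
  hex 6: (5, -2, -3)
  hex 7: (6, -2, -4)
  hex 8: (7, -2, -5)
  hex 9: (8, -2, -6)
  hex 10: (9, -2, -7)
  hex 11: (9, -1, -8)
  hex 12: (9, 0, -9)
  hex 13: (9, 1, -10)
  hex 14: (9, 2, -11)
  hex 15: (9, 3, -12)
  hex 16: (8, 4, -12)
  hex 17: (7, 5, -12)
  hex 18: (6, 6, -12)
  hex 19: (5, 7, -12)
  hex 20: (4, 8, -12)
  hex 21: (3, 8, -11)
  hex 22: (2, 8, -10)
  hex 23: (1, 8, -9)
  hex 24: (0, 8, -8)
  hex 25: (-1, 8, -7)
  hex 26: (-1, 7, -6)
  hex 27: (-1, 6, -5)
  hex 28: (-1, 5, -4)
  hex 29: (-1, 4, -3)
Sorted: 30 hexes.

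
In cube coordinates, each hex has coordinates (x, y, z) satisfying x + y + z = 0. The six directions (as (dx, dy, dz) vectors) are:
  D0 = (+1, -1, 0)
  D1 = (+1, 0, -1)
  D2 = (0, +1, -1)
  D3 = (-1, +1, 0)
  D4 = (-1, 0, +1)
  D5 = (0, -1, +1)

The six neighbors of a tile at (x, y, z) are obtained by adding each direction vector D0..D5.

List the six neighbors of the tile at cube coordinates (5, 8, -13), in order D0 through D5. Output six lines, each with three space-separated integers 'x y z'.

Center: (5, 8, -13). Add each direction:
  D0: (5, 8, -13) + (1, -1, 0) = (6, 7, -13)
  D1: (5, 8, -13) + (1, 0, -1) = (6, 8, -14)
  D2: (5, 8, -13) + (0, 1, -1) = (5, 9, -14)
  D3: (5, 8, -13) + (-1, 1, 0) = (4, 9, -13)
  D4: (5, 8, -13) + (-1, 0, 1) = (4, 8, -12)
  D5: (5, 8, -13) + (0, -1, 1) = (5, 7, -12)

Answer: 6 7 -13
6 8 -14
5 9 -14
4 9 -13
4 8 -12
5 7 -12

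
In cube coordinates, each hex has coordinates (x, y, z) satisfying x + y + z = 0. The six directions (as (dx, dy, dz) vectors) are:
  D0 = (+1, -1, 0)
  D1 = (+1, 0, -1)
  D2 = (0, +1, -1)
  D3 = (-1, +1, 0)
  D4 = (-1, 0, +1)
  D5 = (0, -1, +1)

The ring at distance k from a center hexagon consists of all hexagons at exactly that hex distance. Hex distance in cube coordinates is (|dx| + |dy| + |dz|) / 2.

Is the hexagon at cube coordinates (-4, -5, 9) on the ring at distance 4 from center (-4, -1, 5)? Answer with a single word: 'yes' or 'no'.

Answer: yes

Derivation:
|px - cx| = |-4 - (-4)| = 0
|py - cy| = |-5 - (-1)| = 4
|pz - cz| = |9 - 5| = 4
distance = (0+4+4)/2 = 8/2 = 4
radius = 4; distance == radius -> yes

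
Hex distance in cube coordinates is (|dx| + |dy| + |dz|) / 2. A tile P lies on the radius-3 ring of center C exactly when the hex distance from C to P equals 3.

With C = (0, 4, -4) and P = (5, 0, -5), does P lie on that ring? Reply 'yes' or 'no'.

Answer: no

Derivation:
|px - cx| = |5 - 0| = 5
|py - cy| = |0 - 4| = 4
|pz - cz| = |-5 - (-4)| = 1
distance = (5+4+1)/2 = 10/2 = 5
radius = 3; distance != radius -> no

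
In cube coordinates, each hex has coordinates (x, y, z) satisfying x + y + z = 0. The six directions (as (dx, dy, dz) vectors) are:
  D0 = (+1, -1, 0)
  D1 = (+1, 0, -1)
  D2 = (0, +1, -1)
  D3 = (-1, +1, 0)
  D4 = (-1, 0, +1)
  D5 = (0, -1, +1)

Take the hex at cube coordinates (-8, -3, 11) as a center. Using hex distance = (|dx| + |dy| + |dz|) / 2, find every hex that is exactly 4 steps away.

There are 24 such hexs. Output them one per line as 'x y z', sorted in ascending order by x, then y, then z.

Walk ring at distance 4 from (-8, -3, 11):
Start at center + D4*4 = (-12, -3, 15)
  hex 0: (-12, -3, 15)
  hex 1: (-11, -4, 15)
  hex 2: (-10, -5, 15)
  hex 3: (-9, -6, 15)
  hex 4: (-8, -7, 15)
  hex 5: (-7, -7, 14)
  hex 6: (-6, -7, 13)
  hex 7: (-5, -7, 12)
  hex 8: (-4, -7, 11)
  hex 9: (-4, -6, 10)
  hex 10: (-4, -5, 9)
  hex 11: (-4, -4, 8)
  hex 12: (-4, -3, 7)
  hex 13: (-5, -2, 7)
  hex 14: (-6, -1, 7)
  hex 15: (-7, 0, 7)
  hex 16: (-8, 1, 7)
  hex 17: (-9, 1, 8)
  hex 18: (-10, 1, 9)
  hex 19: (-11, 1, 10)
  hex 20: (-12, 1, 11)
  hex 21: (-12, 0, 12)
  hex 22: (-12, -1, 13)
  hex 23: (-12, -2, 14)
Sorted: 24 hexes.

Answer: -12 -3 15
-12 -2 14
-12 -1 13
-12 0 12
-12 1 11
-11 -4 15
-11 1 10
-10 -5 15
-10 1 9
-9 -6 15
-9 1 8
-8 -7 15
-8 1 7
-7 -7 14
-7 0 7
-6 -7 13
-6 -1 7
-5 -7 12
-5 -2 7
-4 -7 11
-4 -6 10
-4 -5 9
-4 -4 8
-4 -3 7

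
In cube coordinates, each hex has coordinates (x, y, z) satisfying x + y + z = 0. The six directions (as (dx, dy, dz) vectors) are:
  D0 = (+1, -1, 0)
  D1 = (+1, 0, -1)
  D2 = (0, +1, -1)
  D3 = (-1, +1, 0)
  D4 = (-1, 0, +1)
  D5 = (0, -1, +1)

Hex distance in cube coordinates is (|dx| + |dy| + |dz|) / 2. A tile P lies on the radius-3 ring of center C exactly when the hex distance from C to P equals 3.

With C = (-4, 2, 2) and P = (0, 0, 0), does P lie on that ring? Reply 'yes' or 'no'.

Answer: no

Derivation:
|px - cx| = |0 - (-4)| = 4
|py - cy| = |0 - 2| = 2
|pz - cz| = |0 - 2| = 2
distance = (4+2+2)/2 = 8/2 = 4
radius = 3; distance != radius -> no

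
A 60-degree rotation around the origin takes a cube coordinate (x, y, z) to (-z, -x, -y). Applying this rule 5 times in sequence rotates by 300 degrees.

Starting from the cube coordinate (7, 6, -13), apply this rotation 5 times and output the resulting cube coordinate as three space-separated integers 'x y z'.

Answer: -6 13 -7

Derivation:
Start: (7, 6, -13)
Step 1: (7, 6, -13) -> (-(-13), -(7), -(6)) = (13, -7, -6)
Step 2: (13, -7, -6) -> (-(-6), -(13), -(-7)) = (6, -13, 7)
Step 3: (6, -13, 7) -> (-(7), -(6), -(-13)) = (-7, -6, 13)
Step 4: (-7, -6, 13) -> (-(13), -(-7), -(-6)) = (-13, 7, 6)
Step 5: (-13, 7, 6) -> (-(6), -(-13), -(7)) = (-6, 13, -7)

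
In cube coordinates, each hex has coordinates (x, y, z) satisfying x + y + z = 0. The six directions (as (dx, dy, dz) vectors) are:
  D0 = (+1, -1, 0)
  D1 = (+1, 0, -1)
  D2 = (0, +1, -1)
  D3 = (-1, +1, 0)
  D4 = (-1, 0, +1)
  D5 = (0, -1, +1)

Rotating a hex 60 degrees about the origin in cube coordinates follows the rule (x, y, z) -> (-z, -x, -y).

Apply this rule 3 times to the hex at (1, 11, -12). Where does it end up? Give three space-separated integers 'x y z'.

Start: (1, 11, -12)
Step 1: (1, 11, -12) -> (-(-12), -(1), -(11)) = (12, -1, -11)
Step 2: (12, -1, -11) -> (-(-11), -(12), -(-1)) = (11, -12, 1)
Step 3: (11, -12, 1) -> (-(1), -(11), -(-12)) = (-1, -11, 12)

Answer: -1 -11 12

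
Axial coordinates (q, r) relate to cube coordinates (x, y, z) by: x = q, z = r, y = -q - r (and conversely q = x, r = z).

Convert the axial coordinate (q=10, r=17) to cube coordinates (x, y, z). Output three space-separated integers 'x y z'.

Answer: 10 -27 17

Derivation:
x = q = 10
z = r = 17
y = -x - z = -(10) - (17) = -27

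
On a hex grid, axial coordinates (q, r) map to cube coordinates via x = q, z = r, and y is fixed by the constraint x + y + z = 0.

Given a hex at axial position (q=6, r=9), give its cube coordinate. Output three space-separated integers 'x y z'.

x = q = 6
z = r = 9
y = -x - z = -(6) - (9) = -15

Answer: 6 -15 9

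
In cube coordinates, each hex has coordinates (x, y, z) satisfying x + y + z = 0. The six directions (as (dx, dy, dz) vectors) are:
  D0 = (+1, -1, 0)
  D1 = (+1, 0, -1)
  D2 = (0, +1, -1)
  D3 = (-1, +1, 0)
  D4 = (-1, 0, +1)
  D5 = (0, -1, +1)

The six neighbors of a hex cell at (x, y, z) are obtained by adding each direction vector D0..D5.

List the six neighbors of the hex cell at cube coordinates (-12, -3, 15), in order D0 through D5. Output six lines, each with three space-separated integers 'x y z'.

Center: (-12, -3, 15). Add each direction:
  D0: (-12, -3, 15) + (1, -1, 0) = (-11, -4, 15)
  D1: (-12, -3, 15) + (1, 0, -1) = (-11, -3, 14)
  D2: (-12, -3, 15) + (0, 1, -1) = (-12, -2, 14)
  D3: (-12, -3, 15) + (-1, 1, 0) = (-13, -2, 15)
  D4: (-12, -3, 15) + (-1, 0, 1) = (-13, -3, 16)
  D5: (-12, -3, 15) + (0, -1, 1) = (-12, -4, 16)

Answer: -11 -4 15
-11 -3 14
-12 -2 14
-13 -2 15
-13 -3 16
-12 -4 16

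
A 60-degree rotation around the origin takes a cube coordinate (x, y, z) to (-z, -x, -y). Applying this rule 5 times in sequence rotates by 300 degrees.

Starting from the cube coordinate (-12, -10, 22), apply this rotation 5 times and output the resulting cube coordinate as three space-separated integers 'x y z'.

Answer: 10 -22 12

Derivation:
Start: (-12, -10, 22)
Step 1: (-12, -10, 22) -> (-(22), -(-12), -(-10)) = (-22, 12, 10)
Step 2: (-22, 12, 10) -> (-(10), -(-22), -(12)) = (-10, 22, -12)
Step 3: (-10, 22, -12) -> (-(-12), -(-10), -(22)) = (12, 10, -22)
Step 4: (12, 10, -22) -> (-(-22), -(12), -(10)) = (22, -12, -10)
Step 5: (22, -12, -10) -> (-(-10), -(22), -(-12)) = (10, -22, 12)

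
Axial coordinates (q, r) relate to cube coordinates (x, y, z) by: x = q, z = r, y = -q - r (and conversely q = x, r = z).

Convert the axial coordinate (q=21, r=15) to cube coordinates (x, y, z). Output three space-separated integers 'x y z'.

Answer: 21 -36 15

Derivation:
x = q = 21
z = r = 15
y = -x - z = -(21) - (15) = -36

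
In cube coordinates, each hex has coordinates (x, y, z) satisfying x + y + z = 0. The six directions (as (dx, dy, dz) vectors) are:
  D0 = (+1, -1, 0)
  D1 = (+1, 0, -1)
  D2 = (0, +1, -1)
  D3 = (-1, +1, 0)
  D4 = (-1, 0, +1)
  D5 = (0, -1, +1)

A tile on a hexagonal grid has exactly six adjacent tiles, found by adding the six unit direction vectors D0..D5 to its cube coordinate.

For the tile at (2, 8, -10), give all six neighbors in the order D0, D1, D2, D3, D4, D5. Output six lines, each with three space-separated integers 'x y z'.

Answer: 3 7 -10
3 8 -11
2 9 -11
1 9 -10
1 8 -9
2 7 -9

Derivation:
Center: (2, 8, -10). Add each direction:
  D0: (2, 8, -10) + (1, -1, 0) = (3, 7, -10)
  D1: (2, 8, -10) + (1, 0, -1) = (3, 8, -11)
  D2: (2, 8, -10) + (0, 1, -1) = (2, 9, -11)
  D3: (2, 8, -10) + (-1, 1, 0) = (1, 9, -10)
  D4: (2, 8, -10) + (-1, 0, 1) = (1, 8, -9)
  D5: (2, 8, -10) + (0, -1, 1) = (2, 7, -9)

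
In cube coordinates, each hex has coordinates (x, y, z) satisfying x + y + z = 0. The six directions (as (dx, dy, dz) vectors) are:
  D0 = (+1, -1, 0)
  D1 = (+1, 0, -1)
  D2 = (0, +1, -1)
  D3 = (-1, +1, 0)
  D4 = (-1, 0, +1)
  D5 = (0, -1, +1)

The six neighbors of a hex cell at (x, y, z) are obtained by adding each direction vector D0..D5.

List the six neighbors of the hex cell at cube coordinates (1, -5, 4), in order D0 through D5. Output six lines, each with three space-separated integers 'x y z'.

Answer: 2 -6 4
2 -5 3
1 -4 3
0 -4 4
0 -5 5
1 -6 5

Derivation:
Center: (1, -5, 4). Add each direction:
  D0: (1, -5, 4) + (1, -1, 0) = (2, -6, 4)
  D1: (1, -5, 4) + (1, 0, -1) = (2, -5, 3)
  D2: (1, -5, 4) + (0, 1, -1) = (1, -4, 3)
  D3: (1, -5, 4) + (-1, 1, 0) = (0, -4, 4)
  D4: (1, -5, 4) + (-1, 0, 1) = (0, -5, 5)
  D5: (1, -5, 4) + (0, -1, 1) = (1, -6, 5)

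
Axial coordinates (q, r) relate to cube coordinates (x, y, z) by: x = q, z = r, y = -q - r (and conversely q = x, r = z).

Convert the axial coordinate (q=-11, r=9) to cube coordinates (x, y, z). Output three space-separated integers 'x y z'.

x = q = -11
z = r = 9
y = -x - z = -(-11) - (9) = 2

Answer: -11 2 9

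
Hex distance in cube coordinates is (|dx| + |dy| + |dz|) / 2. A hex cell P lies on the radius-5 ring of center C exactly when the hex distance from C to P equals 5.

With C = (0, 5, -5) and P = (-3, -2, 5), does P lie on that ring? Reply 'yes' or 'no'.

Answer: no

Derivation:
|px - cx| = |-3 - 0| = 3
|py - cy| = |-2 - 5| = 7
|pz - cz| = |5 - (-5)| = 10
distance = (3+7+10)/2 = 20/2 = 10
radius = 5; distance != radius -> no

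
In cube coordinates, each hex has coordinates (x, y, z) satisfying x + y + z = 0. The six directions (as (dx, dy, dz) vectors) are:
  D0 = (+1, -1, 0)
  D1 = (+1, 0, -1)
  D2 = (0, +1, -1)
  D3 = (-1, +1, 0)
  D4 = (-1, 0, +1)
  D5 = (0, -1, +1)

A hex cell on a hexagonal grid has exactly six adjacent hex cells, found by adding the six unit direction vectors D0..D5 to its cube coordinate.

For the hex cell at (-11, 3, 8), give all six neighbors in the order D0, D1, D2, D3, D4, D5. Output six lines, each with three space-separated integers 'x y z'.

Answer: -10 2 8
-10 3 7
-11 4 7
-12 4 8
-12 3 9
-11 2 9

Derivation:
Center: (-11, 3, 8). Add each direction:
  D0: (-11, 3, 8) + (1, -1, 0) = (-10, 2, 8)
  D1: (-11, 3, 8) + (1, 0, -1) = (-10, 3, 7)
  D2: (-11, 3, 8) + (0, 1, -1) = (-11, 4, 7)
  D3: (-11, 3, 8) + (-1, 1, 0) = (-12, 4, 8)
  D4: (-11, 3, 8) + (-1, 0, 1) = (-12, 3, 9)
  D5: (-11, 3, 8) + (0, -1, 1) = (-11, 2, 9)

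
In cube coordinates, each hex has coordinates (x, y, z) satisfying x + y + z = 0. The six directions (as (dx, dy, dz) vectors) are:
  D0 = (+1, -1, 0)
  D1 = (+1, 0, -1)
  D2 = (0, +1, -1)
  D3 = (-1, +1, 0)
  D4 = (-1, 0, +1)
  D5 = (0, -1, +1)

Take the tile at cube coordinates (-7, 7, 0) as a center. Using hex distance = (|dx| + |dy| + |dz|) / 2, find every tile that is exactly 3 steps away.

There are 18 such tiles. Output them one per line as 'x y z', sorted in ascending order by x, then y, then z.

Answer: -10 7 3
-10 8 2
-10 9 1
-10 10 0
-9 6 3
-9 10 -1
-8 5 3
-8 10 -2
-7 4 3
-7 10 -3
-6 4 2
-6 9 -3
-5 4 1
-5 8 -3
-4 4 0
-4 5 -1
-4 6 -2
-4 7 -3

Derivation:
Walk ring at distance 3 from (-7, 7, 0):
Start at center + D4*3 = (-10, 7, 3)
  hex 0: (-10, 7, 3)
  hex 1: (-9, 6, 3)
  hex 2: (-8, 5, 3)
  hex 3: (-7, 4, 3)
  hex 4: (-6, 4, 2)
  hex 5: (-5, 4, 1)
  hex 6: (-4, 4, 0)
  hex 7: (-4, 5, -1)
  hex 8: (-4, 6, -2)
  hex 9: (-4, 7, -3)
  hex 10: (-5, 8, -3)
  hex 11: (-6, 9, -3)
  hex 12: (-7, 10, -3)
  hex 13: (-8, 10, -2)
  hex 14: (-9, 10, -1)
  hex 15: (-10, 10, 0)
  hex 16: (-10, 9, 1)
  hex 17: (-10, 8, 2)
Sorted: 18 hexes.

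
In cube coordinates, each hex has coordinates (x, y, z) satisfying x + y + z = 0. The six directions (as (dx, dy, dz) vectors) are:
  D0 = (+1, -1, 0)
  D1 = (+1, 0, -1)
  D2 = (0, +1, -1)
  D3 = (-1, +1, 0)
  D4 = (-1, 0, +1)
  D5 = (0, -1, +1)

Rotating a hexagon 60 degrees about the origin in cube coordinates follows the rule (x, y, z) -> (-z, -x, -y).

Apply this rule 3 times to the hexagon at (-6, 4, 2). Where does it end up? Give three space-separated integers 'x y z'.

Start: (-6, 4, 2)
Step 1: (-6, 4, 2) -> (-(2), -(-6), -(4)) = (-2, 6, -4)
Step 2: (-2, 6, -4) -> (-(-4), -(-2), -(6)) = (4, 2, -6)
Step 3: (4, 2, -6) -> (-(-6), -(4), -(2)) = (6, -4, -2)

Answer: 6 -4 -2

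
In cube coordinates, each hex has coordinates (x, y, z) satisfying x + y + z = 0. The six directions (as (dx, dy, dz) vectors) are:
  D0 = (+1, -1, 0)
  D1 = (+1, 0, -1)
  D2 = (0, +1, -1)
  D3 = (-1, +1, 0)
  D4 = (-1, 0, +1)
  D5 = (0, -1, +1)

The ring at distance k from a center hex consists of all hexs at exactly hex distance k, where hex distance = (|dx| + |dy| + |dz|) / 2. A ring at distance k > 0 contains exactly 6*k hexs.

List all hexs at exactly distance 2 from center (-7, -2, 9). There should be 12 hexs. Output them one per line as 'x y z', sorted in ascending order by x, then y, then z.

Answer: -9 -2 11
-9 -1 10
-9 0 9
-8 -3 11
-8 0 8
-7 -4 11
-7 0 7
-6 -4 10
-6 -1 7
-5 -4 9
-5 -3 8
-5 -2 7

Derivation:
Walk ring at distance 2 from (-7, -2, 9):
Start at center + D4*2 = (-9, -2, 11)
  hex 0: (-9, -2, 11)
  hex 1: (-8, -3, 11)
  hex 2: (-7, -4, 11)
  hex 3: (-6, -4, 10)
  hex 4: (-5, -4, 9)
  hex 5: (-5, -3, 8)
  hex 6: (-5, -2, 7)
  hex 7: (-6, -1, 7)
  hex 8: (-7, 0, 7)
  hex 9: (-8, 0, 8)
  hex 10: (-9, 0, 9)
  hex 11: (-9, -1, 10)
Sorted: 12 hexes.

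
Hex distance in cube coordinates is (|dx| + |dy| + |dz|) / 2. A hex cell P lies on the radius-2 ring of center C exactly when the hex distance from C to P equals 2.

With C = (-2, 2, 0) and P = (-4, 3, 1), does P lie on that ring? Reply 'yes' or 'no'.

|px - cx| = |-4 - (-2)| = 2
|py - cy| = |3 - 2| = 1
|pz - cz| = |1 - 0| = 1
distance = (2+1+1)/2 = 4/2 = 2
radius = 2; distance == radius -> yes

Answer: yes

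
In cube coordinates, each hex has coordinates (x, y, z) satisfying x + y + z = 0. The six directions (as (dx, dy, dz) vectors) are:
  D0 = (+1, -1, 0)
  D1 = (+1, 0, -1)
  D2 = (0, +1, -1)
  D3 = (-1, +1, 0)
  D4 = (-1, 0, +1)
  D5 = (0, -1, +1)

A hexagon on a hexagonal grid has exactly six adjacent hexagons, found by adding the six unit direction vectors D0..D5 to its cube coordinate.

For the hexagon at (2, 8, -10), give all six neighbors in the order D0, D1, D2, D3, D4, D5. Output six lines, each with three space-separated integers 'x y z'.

Answer: 3 7 -10
3 8 -11
2 9 -11
1 9 -10
1 8 -9
2 7 -9

Derivation:
Center: (2, 8, -10). Add each direction:
  D0: (2, 8, -10) + (1, -1, 0) = (3, 7, -10)
  D1: (2, 8, -10) + (1, 0, -1) = (3, 8, -11)
  D2: (2, 8, -10) + (0, 1, -1) = (2, 9, -11)
  D3: (2, 8, -10) + (-1, 1, 0) = (1, 9, -10)
  D4: (2, 8, -10) + (-1, 0, 1) = (1, 8, -9)
  D5: (2, 8, -10) + (0, -1, 1) = (2, 7, -9)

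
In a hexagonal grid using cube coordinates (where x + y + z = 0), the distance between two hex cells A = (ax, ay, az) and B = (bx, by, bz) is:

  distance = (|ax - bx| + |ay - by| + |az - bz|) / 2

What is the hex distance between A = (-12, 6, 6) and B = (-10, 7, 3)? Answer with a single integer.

|ax - bx| = |-12 - (-10)| = 2
|ay - by| = |6 - 7| = 1
|az - bz| = |6 - 3| = 3
distance = (2 + 1 + 3) / 2 = 6 / 2 = 3

Answer: 3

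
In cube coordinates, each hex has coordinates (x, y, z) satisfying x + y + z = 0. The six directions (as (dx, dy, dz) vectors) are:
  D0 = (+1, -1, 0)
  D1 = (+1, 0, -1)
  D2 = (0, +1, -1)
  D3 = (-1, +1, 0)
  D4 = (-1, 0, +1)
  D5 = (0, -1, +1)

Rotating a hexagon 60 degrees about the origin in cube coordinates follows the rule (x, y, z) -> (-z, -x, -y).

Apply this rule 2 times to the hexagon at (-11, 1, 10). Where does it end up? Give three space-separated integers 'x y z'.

Answer: 1 10 -11

Derivation:
Start: (-11, 1, 10)
Step 1: (-11, 1, 10) -> (-(10), -(-11), -(1)) = (-10, 11, -1)
Step 2: (-10, 11, -1) -> (-(-1), -(-10), -(11)) = (1, 10, -11)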